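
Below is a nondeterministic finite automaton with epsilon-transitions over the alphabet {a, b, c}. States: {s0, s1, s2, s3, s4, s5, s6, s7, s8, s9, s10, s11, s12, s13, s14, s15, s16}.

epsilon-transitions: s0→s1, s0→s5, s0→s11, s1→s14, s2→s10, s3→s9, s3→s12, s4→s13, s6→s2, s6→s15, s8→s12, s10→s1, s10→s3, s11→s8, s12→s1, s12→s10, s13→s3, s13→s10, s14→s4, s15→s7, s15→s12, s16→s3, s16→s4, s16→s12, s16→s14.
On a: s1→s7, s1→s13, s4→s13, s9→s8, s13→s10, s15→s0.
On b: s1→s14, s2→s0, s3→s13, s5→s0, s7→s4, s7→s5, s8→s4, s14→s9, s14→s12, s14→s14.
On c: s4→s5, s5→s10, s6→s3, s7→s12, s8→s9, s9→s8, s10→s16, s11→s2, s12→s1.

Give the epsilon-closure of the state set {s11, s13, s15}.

{s1, s3, s4, s7, s8, s9, s10, s11, s12, s13, s14, s15}

Start with {s11, s13, s15}.
From s11 via epsilon: add s8.
From s13 via epsilon: add s3, s10.
From s15 via epsilon: add s7, s12.
From s3 via epsilon: add s9.
From s10 via epsilon: add s1.
From s1 via epsilon: add s14.
From s14 via epsilon: add s4.
No new states can be added; the closed set is {s1, s3, s4, s7, s8, s9, s10, s11, s12, s13, s14, s15}.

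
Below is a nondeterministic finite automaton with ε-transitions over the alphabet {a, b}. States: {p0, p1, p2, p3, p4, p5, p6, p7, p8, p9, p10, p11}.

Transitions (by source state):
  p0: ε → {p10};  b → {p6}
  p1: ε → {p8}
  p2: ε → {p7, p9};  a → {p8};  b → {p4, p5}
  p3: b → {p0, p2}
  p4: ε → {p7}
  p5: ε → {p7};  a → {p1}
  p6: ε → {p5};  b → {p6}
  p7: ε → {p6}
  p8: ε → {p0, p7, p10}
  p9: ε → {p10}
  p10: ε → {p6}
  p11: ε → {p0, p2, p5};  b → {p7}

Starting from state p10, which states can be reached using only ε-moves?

{p5, p6, p7, p10}

Start with {p10}.
From p10 via ε: add p6.
From p6 via ε: add p5.
From p5 via ε: add p7.
No new states can be added; the closed set is {p5, p6, p7, p10}.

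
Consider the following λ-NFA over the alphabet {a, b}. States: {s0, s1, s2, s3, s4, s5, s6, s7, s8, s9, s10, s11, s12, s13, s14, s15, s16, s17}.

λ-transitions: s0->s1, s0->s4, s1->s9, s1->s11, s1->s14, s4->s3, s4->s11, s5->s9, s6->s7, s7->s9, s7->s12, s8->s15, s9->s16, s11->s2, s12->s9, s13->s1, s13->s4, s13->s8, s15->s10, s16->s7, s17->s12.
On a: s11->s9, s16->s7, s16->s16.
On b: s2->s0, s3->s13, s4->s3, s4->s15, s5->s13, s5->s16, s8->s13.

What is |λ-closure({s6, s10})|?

6

Start with {s6, s10}.
From s6 via λ: add s7.
From s7 via λ: add s9, s12.
From s9 via λ: add s16.
λ-closure = {s6, s7, s9, s10, s12, s16}, which has 6 states.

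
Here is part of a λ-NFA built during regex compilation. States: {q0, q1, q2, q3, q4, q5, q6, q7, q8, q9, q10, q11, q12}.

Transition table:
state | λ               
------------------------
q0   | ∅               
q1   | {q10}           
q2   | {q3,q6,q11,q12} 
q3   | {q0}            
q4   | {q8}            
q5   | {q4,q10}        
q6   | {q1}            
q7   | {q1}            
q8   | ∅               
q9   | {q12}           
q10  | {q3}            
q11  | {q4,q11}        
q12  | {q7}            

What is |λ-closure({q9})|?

7

Start with {q9}.
From q9 via λ: add q12.
From q12 via λ: add q7.
From q7 via λ: add q1.
From q1 via λ: add q10.
From q10 via λ: add q3.
From q3 via λ: add q0.
λ-closure = {q0, q1, q3, q7, q9, q10, q12}, which has 7 states.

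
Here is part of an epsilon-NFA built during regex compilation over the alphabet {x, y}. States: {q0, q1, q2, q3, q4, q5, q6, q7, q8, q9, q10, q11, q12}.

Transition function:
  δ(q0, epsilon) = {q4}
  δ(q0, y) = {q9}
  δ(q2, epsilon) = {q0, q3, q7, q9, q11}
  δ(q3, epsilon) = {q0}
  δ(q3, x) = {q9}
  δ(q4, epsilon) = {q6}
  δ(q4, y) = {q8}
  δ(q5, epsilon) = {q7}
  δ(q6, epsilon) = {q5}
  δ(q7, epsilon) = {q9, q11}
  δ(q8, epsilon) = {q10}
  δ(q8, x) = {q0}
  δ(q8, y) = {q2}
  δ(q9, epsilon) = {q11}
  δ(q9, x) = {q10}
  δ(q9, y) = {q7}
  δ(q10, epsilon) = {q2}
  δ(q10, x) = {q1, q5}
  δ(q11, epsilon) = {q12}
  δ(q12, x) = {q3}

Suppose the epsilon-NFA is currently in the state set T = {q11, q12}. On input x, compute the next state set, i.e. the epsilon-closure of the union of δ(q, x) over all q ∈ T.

{q0, q3, q4, q5, q6, q7, q9, q11, q12}

q12 on x → {q3}.
No x-transition from q11.
Union after reading x: {q3}.
Now take the epsilon-closure:
From q3 via epsilon: add q0.
From q0 via epsilon: add q4.
From q4 via epsilon: add q6.
From q6 via epsilon: add q5.
From q5 via epsilon: add q7.
From q7 via epsilon: add q9, q11.
From q11 via epsilon: add q12.
No new states can be added; the closed set is {q0, q3, q4, q5, q6, q7, q9, q11, q12}.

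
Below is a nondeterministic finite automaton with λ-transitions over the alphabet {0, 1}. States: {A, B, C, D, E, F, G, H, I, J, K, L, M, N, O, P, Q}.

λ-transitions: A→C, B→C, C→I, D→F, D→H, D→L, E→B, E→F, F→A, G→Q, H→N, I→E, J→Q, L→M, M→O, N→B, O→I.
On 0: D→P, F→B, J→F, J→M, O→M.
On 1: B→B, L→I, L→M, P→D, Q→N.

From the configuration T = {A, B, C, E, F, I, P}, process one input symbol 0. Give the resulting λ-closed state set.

{A, B, C, E, F, I}

F on 0 → {B}.
No 0-transition from A, B, C, E, I, P.
Union after reading 0: {B}.
Now take the λ-closure:
From B via λ: add C.
From C via λ: add I.
From I via λ: add E.
From E via λ: add F.
From F via λ: add A.
No new states can be added; the closed set is {A, B, C, E, F, I}.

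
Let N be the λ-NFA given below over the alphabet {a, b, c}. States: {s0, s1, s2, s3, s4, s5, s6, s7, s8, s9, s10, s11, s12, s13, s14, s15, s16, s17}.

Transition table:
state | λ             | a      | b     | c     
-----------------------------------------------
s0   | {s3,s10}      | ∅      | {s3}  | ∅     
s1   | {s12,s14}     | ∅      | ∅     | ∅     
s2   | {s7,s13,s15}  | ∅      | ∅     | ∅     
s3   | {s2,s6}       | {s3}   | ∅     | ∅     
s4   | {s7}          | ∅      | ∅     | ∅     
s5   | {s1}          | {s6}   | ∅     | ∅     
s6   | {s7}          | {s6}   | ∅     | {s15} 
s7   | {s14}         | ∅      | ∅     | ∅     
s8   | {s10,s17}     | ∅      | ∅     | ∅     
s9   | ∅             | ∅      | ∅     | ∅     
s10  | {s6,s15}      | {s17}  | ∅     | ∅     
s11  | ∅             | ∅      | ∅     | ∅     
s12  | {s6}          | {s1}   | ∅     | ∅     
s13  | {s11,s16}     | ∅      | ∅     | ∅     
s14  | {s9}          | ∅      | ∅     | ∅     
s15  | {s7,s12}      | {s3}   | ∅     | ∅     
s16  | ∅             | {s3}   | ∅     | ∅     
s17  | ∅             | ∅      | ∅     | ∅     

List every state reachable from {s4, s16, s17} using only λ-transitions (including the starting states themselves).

Start with {s4, s16, s17}.
From s4 via λ: add s7.
From s7 via λ: add s14.
From s14 via λ: add s9.
No new states can be added; the closed set is {s4, s7, s9, s14, s16, s17}.

{s4, s7, s9, s14, s16, s17}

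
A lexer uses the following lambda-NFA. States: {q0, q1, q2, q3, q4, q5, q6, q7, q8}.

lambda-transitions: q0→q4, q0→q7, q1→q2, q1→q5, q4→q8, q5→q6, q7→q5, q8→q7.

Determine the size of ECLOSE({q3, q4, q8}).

6

Start with {q3, q4, q8}.
From q8 via lambda: add q7.
From q7 via lambda: add q5.
From q5 via lambda: add q6.
lambda-closure = {q3, q4, q5, q6, q7, q8}, which has 6 states.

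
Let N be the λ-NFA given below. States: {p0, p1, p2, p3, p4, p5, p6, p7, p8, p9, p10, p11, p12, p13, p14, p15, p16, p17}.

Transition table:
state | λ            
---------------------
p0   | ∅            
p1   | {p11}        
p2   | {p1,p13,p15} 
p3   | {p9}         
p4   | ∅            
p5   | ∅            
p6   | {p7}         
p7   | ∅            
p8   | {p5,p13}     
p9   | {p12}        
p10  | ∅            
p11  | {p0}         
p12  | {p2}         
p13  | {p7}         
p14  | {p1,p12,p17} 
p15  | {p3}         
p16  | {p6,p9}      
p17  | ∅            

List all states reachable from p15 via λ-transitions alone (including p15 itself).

Start with {p15}.
From p15 via λ: add p3.
From p3 via λ: add p9.
From p9 via λ: add p12.
From p12 via λ: add p2.
From p2 via λ: add p1, p13.
From p1 via λ: add p11.
From p13 via λ: add p7.
From p11 via λ: add p0.
No new states can be added; the closed set is {p0, p1, p2, p3, p7, p9, p11, p12, p13, p15}.

{p0, p1, p2, p3, p7, p9, p11, p12, p13, p15}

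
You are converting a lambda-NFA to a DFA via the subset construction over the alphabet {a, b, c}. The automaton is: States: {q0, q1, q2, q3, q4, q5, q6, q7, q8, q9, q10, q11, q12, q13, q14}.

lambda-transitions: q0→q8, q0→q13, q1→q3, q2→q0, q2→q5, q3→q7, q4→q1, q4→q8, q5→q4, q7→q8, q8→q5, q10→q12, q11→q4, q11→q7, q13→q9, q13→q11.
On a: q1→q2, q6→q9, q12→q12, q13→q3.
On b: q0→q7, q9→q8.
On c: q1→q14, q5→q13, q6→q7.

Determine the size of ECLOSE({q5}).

6

Start with {q5}.
From q5 via lambda: add q4.
From q4 via lambda: add q1, q8.
From q1 via lambda: add q3.
From q3 via lambda: add q7.
lambda-closure = {q1, q3, q4, q5, q7, q8}, which has 6 states.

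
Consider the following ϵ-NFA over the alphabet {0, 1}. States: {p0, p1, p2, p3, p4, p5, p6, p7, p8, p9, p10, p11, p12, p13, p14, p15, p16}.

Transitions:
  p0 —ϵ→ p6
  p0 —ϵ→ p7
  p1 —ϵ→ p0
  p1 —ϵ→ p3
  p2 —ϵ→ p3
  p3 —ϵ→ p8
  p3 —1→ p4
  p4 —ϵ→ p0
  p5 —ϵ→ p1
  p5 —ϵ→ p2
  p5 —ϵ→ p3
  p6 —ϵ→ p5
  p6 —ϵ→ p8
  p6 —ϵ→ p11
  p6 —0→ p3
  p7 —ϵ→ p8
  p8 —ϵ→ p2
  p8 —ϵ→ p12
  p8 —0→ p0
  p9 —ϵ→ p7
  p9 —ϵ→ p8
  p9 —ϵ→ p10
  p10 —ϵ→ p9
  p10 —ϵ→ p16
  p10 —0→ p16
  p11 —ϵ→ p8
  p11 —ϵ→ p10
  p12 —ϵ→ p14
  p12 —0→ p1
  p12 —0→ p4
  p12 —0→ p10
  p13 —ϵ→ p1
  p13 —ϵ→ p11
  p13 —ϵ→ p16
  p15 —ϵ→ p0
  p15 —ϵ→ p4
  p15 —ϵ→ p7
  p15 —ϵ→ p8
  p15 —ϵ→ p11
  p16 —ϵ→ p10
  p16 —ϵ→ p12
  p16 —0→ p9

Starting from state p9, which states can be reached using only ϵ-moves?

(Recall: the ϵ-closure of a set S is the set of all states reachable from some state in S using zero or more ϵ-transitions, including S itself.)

Start with {p9}.
From p9 via ϵ: add p7, p8, p10.
From p8 via ϵ: add p2, p12.
From p10 via ϵ: add p16.
From p2 via ϵ: add p3.
From p12 via ϵ: add p14.
No new states can be added; the closed set is {p2, p3, p7, p8, p9, p10, p12, p14, p16}.

{p2, p3, p7, p8, p9, p10, p12, p14, p16}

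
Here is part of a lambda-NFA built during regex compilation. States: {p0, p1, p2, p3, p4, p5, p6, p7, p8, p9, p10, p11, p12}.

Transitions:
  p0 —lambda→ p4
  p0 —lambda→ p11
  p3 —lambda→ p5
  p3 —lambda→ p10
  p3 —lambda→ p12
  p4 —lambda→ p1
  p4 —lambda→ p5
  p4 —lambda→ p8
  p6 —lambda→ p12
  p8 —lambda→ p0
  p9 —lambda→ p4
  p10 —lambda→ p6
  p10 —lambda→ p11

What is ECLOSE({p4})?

Start with {p4}.
From p4 via lambda: add p1, p5, p8.
From p8 via lambda: add p0.
From p0 via lambda: add p11.
No new states can be added; the closed set is {p0, p1, p4, p5, p8, p11}.

{p0, p1, p4, p5, p8, p11}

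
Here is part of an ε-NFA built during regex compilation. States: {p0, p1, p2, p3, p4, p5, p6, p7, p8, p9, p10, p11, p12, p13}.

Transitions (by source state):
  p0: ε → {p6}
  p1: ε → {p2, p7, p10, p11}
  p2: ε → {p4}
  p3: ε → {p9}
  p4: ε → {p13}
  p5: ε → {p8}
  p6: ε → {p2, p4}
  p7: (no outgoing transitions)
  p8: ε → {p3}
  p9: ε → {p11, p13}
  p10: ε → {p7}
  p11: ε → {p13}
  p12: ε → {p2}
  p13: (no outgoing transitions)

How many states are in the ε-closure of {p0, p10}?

7

Start with {p0, p10}.
From p0 via ε: add p6.
From p10 via ε: add p7.
From p6 via ε: add p2, p4.
From p4 via ε: add p13.
ε-closure = {p0, p2, p4, p6, p7, p10, p13}, which has 7 states.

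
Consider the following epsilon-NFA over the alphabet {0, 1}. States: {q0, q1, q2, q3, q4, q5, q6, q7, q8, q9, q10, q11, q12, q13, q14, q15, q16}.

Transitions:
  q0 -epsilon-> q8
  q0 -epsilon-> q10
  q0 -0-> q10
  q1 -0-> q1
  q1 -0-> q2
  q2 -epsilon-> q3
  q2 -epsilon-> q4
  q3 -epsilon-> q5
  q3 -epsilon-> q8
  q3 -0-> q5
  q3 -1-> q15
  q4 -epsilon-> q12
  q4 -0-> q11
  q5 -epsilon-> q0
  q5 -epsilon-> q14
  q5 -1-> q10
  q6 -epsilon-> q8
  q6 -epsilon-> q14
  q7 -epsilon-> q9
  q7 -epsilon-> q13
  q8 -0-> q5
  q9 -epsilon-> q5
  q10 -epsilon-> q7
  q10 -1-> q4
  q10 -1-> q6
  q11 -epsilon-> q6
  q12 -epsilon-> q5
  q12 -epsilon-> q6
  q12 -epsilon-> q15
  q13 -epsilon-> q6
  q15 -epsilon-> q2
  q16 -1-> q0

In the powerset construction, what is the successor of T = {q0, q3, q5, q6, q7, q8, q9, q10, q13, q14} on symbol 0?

{q0, q5, q6, q7, q8, q9, q10, q13, q14}

q0 on 0 → {q10}.
q3 on 0 → {q5}.
q8 on 0 → {q5}.
No 0-transition from q5, q6, q7, q9, q10, q13, q14.
Union after reading 0: {q5, q10}.
Now take the epsilon-closure:
From q5 via epsilon: add q0, q14.
From q10 via epsilon: add q7.
From q0 via epsilon: add q8.
From q7 via epsilon: add q9, q13.
From q13 via epsilon: add q6.
No new states can be added; the closed set is {q0, q5, q6, q7, q8, q9, q10, q13, q14}.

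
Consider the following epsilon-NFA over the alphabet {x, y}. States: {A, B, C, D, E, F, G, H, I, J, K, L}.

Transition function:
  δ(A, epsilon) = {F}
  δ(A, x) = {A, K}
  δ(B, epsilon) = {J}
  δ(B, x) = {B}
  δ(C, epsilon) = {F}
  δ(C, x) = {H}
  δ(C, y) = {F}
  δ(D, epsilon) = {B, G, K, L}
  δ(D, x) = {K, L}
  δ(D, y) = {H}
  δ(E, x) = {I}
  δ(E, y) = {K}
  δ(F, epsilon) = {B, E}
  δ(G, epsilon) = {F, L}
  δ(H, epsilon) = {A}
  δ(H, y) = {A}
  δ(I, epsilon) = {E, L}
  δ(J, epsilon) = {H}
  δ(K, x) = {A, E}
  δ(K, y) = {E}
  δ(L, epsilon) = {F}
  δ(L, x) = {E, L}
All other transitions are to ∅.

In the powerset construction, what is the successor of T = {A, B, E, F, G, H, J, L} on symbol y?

{A, B, E, F, H, J, K}

E on y → {K}.
H on y → {A}.
No y-transition from A, B, F, G, J, L.
Union after reading y: {A, K}.
Now take the epsilon-closure:
From A via epsilon: add F.
From F via epsilon: add B, E.
From B via epsilon: add J.
From J via epsilon: add H.
No new states can be added; the closed set is {A, B, E, F, H, J, K}.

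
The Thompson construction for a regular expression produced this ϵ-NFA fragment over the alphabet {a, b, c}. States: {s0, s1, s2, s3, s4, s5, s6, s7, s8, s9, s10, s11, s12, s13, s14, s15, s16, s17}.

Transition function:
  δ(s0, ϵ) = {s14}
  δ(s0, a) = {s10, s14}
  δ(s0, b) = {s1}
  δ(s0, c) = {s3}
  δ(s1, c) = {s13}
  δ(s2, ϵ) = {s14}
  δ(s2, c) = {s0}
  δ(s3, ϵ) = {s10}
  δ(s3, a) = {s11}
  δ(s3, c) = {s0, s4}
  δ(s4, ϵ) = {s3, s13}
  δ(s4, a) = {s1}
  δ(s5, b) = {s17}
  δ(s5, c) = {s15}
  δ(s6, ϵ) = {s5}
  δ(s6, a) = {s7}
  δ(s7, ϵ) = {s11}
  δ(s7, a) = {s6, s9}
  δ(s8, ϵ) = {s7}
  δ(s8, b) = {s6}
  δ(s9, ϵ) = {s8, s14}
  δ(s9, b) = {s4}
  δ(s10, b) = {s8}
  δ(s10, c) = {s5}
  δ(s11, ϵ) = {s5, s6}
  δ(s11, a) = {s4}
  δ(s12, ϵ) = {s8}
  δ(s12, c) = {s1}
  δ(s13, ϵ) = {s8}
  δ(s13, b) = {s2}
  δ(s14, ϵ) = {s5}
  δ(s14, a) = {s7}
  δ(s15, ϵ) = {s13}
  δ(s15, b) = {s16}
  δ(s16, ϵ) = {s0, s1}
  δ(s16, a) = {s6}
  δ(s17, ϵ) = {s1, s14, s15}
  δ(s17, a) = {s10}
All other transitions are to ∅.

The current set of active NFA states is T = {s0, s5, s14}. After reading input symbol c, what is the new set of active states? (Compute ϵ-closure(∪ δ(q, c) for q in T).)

{s3, s5, s6, s7, s8, s10, s11, s13, s15}

s0 on c → {s3}.
s5 on c → {s15}.
No c-transition from s14.
Union after reading c: {s3, s15}.
Now take the ϵ-closure:
From s3 via ϵ: add s10.
From s15 via ϵ: add s13.
From s13 via ϵ: add s8.
From s8 via ϵ: add s7.
From s7 via ϵ: add s11.
From s11 via ϵ: add s5, s6.
No new states can be added; the closed set is {s3, s5, s6, s7, s8, s10, s11, s13, s15}.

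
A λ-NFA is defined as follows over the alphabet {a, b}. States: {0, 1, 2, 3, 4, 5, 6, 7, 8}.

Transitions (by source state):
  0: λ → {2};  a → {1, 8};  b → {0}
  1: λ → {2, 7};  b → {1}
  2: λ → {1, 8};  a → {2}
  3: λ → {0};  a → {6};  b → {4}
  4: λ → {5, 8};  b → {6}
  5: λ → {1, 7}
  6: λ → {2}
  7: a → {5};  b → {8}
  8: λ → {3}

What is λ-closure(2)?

{0, 1, 2, 3, 7, 8}

Start with {2}.
From 2 via λ: add 1, 8.
From 1 via λ: add 7.
From 8 via λ: add 3.
From 3 via λ: add 0.
No new states can be added; the closed set is {0, 1, 2, 3, 7, 8}.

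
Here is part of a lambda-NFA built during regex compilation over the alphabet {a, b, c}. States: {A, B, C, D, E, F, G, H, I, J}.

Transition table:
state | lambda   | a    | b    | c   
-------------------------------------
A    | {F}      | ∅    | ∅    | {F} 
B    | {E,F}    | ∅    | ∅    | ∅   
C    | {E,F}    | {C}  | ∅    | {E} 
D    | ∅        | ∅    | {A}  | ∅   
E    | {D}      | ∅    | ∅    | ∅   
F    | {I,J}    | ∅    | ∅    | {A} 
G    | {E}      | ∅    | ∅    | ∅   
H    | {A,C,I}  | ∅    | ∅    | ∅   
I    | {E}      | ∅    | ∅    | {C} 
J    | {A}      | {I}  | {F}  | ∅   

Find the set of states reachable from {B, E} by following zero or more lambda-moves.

Start with {B, E}.
From B via lambda: add F.
From E via lambda: add D.
From F via lambda: add I, J.
From J via lambda: add A.
No new states can be added; the closed set is {A, B, D, E, F, I, J}.

{A, B, D, E, F, I, J}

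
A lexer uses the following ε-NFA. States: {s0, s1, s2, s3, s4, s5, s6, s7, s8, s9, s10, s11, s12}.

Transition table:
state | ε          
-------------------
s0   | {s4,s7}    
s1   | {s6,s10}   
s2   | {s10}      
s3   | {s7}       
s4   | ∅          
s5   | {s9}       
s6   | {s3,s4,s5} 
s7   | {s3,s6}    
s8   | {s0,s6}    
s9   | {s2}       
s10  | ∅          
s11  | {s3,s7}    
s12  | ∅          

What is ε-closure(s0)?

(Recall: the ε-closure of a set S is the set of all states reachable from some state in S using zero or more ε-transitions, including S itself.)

Start with {s0}.
From s0 via ε: add s4, s7.
From s7 via ε: add s3, s6.
From s6 via ε: add s5.
From s5 via ε: add s9.
From s9 via ε: add s2.
From s2 via ε: add s10.
No new states can be added; the closed set is {s0, s2, s3, s4, s5, s6, s7, s9, s10}.

{s0, s2, s3, s4, s5, s6, s7, s9, s10}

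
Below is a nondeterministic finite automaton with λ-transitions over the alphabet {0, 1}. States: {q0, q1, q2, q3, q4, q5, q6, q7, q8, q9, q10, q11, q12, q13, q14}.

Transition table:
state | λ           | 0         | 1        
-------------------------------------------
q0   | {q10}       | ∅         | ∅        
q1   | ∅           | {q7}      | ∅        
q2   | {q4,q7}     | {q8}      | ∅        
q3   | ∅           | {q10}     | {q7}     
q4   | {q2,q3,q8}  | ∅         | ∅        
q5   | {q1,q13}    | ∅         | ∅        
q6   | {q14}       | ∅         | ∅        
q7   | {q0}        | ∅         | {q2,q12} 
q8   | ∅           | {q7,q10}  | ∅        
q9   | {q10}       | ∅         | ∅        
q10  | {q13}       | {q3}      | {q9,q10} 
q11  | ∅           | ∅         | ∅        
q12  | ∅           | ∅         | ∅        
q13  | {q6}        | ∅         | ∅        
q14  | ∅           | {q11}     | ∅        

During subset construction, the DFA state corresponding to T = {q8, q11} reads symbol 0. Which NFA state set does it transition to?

{q0, q6, q7, q10, q13, q14}

q8 on 0 → {q7, q10}.
No 0-transition from q11.
Union after reading 0: {q7, q10}.
Now take the λ-closure:
From q7 via λ: add q0.
From q10 via λ: add q13.
From q13 via λ: add q6.
From q6 via λ: add q14.
No new states can be added; the closed set is {q0, q6, q7, q10, q13, q14}.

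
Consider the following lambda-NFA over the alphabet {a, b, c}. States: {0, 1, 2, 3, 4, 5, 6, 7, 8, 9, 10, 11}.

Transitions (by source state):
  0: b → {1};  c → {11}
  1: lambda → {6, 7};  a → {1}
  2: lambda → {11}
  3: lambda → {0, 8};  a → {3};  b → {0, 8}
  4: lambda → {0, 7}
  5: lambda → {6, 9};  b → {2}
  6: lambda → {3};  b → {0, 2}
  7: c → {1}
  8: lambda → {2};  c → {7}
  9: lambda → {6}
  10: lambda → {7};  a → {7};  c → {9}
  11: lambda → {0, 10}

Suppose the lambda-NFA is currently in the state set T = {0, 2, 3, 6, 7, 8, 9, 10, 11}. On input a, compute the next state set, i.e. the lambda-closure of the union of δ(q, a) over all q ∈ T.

3 on a → {3}.
10 on a → {7}.
No a-transition from 0, 2, 6, 7, 8, 9, 11.
Union after reading a: {3, 7}.
Now take the lambda-closure:
From 3 via lambda: add 0, 8.
From 8 via lambda: add 2.
From 2 via lambda: add 11.
From 11 via lambda: add 10.
No new states can be added; the closed set is {0, 2, 3, 7, 8, 10, 11}.

{0, 2, 3, 7, 8, 10, 11}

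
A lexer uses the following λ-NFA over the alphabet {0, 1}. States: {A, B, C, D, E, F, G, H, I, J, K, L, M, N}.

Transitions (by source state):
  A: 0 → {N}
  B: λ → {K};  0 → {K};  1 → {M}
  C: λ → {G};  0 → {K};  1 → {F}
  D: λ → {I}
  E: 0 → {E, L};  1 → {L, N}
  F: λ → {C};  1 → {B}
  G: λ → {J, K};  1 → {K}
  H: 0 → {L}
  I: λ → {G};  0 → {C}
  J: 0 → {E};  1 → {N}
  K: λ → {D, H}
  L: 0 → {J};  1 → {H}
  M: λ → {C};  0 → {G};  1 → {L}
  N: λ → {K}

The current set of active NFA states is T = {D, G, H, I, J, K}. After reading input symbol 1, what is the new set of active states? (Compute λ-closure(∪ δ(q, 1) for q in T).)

G on 1 → {K}.
J on 1 → {N}.
No 1-transition from D, H, I, K.
Union after reading 1: {K, N}.
Now take the λ-closure:
From K via λ: add D, H.
From D via λ: add I.
From I via λ: add G.
From G via λ: add J.
No new states can be added; the closed set is {D, G, H, I, J, K, N}.

{D, G, H, I, J, K, N}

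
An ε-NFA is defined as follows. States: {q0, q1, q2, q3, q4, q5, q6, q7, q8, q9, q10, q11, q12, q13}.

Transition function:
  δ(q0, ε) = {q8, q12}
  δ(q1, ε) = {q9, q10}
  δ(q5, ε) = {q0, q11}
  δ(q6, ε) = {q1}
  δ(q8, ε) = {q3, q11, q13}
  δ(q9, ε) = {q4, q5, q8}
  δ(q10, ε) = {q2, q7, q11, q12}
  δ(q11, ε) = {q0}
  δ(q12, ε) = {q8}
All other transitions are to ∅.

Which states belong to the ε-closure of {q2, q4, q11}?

Start with {q2, q4, q11}.
From q11 via ε: add q0.
From q0 via ε: add q8, q12.
From q8 via ε: add q3, q13.
No new states can be added; the closed set is {q0, q2, q3, q4, q8, q11, q12, q13}.

{q0, q2, q3, q4, q8, q11, q12, q13}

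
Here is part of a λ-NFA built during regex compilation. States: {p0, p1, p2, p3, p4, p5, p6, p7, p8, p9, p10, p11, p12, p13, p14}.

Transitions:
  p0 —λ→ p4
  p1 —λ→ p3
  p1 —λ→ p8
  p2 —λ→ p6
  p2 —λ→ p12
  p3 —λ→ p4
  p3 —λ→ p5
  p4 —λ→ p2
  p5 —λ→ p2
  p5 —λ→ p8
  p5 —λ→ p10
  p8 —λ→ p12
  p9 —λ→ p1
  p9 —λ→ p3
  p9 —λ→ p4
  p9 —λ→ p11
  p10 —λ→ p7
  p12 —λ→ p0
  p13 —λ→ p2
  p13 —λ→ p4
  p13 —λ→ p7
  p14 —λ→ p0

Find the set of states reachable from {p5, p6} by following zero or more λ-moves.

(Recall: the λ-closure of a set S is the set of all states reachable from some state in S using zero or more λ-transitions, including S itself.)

{p0, p2, p4, p5, p6, p7, p8, p10, p12}

Start with {p5, p6}.
From p5 via λ: add p2, p8, p10.
From p2 via λ: add p12.
From p10 via λ: add p7.
From p12 via λ: add p0.
From p0 via λ: add p4.
No new states can be added; the closed set is {p0, p2, p4, p5, p6, p7, p8, p10, p12}.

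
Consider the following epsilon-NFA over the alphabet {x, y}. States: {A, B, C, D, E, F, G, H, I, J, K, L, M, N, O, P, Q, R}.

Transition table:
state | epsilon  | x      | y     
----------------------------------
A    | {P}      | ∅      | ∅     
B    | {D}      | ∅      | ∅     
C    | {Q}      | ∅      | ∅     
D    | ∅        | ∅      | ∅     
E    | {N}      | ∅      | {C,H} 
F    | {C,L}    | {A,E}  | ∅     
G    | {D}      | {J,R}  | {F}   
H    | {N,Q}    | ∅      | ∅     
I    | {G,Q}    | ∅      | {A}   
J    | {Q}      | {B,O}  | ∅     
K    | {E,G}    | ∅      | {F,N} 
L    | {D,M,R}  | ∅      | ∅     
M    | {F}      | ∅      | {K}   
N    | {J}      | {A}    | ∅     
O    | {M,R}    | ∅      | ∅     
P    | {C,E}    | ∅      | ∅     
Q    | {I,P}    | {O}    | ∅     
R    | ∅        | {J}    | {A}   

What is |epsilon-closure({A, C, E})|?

10

Start with {A, C, E}.
From A via epsilon: add P.
From C via epsilon: add Q.
From E via epsilon: add N.
From N via epsilon: add J.
From Q via epsilon: add I.
From I via epsilon: add G.
From G via epsilon: add D.
epsilon-closure = {A, C, D, E, G, I, J, N, P, Q}, which has 10 states.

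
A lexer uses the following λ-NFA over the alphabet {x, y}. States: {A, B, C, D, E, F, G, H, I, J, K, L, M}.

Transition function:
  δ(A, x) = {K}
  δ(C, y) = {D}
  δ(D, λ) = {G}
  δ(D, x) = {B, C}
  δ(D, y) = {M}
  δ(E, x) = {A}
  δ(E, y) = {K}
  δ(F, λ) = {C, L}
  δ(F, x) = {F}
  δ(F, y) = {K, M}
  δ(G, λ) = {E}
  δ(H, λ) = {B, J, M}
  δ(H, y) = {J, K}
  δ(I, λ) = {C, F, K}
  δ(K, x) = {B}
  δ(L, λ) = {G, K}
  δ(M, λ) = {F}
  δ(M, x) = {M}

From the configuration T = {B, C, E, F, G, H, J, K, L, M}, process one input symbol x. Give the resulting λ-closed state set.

E on x → {A}.
F on x → {F}.
K on x → {B}.
M on x → {M}.
No x-transition from B, C, G, H, J, L.
Union after reading x: {A, B, F, M}.
Now take the λ-closure:
From F via λ: add C, L.
From L via λ: add G, K.
From G via λ: add E.
No new states can be added; the closed set is {A, B, C, E, F, G, K, L, M}.

{A, B, C, E, F, G, K, L, M}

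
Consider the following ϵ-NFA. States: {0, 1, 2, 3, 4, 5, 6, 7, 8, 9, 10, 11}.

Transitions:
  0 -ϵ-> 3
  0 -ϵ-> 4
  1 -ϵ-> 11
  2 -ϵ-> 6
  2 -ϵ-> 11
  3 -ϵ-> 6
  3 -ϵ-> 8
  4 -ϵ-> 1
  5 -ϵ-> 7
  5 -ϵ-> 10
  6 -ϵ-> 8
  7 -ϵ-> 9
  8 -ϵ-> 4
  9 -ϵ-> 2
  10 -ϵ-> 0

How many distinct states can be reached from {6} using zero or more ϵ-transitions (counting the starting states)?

5

Start with {6}.
From 6 via ϵ: add 8.
From 8 via ϵ: add 4.
From 4 via ϵ: add 1.
From 1 via ϵ: add 11.
ϵ-closure = {1, 4, 6, 8, 11}, which has 5 states.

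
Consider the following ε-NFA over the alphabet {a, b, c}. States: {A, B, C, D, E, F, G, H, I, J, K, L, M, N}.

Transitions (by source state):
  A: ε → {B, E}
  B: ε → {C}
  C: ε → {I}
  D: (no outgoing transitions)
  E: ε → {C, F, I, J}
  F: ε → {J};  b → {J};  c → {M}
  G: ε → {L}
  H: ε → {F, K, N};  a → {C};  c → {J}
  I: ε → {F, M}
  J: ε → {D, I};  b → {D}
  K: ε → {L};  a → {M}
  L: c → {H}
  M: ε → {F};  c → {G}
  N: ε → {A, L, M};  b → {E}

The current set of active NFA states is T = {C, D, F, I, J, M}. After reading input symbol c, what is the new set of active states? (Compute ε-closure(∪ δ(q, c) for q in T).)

{D, F, G, I, J, L, M}

F on c → {M}.
M on c → {G}.
No c-transition from C, D, I, J.
Union after reading c: {G, M}.
Now take the ε-closure:
From G via ε: add L.
From M via ε: add F.
From F via ε: add J.
From J via ε: add D, I.
No new states can be added; the closed set is {D, F, G, I, J, L, M}.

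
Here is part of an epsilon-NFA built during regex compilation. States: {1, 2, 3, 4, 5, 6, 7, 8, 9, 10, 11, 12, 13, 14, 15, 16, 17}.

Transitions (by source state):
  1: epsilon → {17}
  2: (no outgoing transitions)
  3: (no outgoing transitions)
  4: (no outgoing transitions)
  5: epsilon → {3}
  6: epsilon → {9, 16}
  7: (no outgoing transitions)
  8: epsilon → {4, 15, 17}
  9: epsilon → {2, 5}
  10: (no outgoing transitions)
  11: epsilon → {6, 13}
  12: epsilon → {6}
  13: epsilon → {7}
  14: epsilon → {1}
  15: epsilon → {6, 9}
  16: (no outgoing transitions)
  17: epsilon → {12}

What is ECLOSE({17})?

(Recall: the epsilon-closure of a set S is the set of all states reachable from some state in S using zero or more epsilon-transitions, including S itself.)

{2, 3, 5, 6, 9, 12, 16, 17}

Start with {17}.
From 17 via epsilon: add 12.
From 12 via epsilon: add 6.
From 6 via epsilon: add 9, 16.
From 9 via epsilon: add 2, 5.
From 5 via epsilon: add 3.
No new states can be added; the closed set is {2, 3, 5, 6, 9, 12, 16, 17}.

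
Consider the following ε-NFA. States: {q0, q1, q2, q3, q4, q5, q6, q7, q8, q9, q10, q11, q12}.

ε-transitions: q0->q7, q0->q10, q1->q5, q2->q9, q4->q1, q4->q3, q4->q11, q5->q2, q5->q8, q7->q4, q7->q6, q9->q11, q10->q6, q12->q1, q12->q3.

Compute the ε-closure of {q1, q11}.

{q1, q2, q5, q8, q9, q11}

Start with {q1, q11}.
From q1 via ε: add q5.
From q5 via ε: add q2, q8.
From q2 via ε: add q9.
No new states can be added; the closed set is {q1, q2, q5, q8, q9, q11}.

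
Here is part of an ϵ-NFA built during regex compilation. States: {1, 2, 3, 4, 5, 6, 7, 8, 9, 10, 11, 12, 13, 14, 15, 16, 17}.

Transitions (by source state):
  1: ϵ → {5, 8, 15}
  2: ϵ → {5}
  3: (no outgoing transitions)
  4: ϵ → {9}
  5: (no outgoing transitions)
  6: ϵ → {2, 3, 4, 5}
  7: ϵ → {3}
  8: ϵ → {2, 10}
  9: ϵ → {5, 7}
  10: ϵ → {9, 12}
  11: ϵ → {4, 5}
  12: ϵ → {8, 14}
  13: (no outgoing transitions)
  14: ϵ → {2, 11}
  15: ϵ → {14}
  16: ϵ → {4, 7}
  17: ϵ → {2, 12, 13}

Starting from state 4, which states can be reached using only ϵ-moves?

{3, 4, 5, 7, 9}

Start with {4}.
From 4 via ϵ: add 9.
From 9 via ϵ: add 5, 7.
From 7 via ϵ: add 3.
No new states can be added; the closed set is {3, 4, 5, 7, 9}.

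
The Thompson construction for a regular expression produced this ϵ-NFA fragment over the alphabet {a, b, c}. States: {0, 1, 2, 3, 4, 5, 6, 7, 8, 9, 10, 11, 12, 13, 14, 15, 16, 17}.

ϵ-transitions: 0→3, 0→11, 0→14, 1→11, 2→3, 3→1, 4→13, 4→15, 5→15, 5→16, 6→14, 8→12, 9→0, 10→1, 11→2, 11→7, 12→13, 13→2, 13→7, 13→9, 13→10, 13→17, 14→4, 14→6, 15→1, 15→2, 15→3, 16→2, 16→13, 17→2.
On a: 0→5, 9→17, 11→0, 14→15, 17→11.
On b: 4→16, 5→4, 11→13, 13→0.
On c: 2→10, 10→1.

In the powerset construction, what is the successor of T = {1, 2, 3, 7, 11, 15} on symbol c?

{1, 2, 3, 7, 10, 11}

2 on c → {10}.
No c-transition from 1, 3, 7, 11, 15.
Union after reading c: {10}.
Now take the ϵ-closure:
From 10 via ϵ: add 1.
From 1 via ϵ: add 11.
From 11 via ϵ: add 2, 7.
From 2 via ϵ: add 3.
No new states can be added; the closed set is {1, 2, 3, 7, 10, 11}.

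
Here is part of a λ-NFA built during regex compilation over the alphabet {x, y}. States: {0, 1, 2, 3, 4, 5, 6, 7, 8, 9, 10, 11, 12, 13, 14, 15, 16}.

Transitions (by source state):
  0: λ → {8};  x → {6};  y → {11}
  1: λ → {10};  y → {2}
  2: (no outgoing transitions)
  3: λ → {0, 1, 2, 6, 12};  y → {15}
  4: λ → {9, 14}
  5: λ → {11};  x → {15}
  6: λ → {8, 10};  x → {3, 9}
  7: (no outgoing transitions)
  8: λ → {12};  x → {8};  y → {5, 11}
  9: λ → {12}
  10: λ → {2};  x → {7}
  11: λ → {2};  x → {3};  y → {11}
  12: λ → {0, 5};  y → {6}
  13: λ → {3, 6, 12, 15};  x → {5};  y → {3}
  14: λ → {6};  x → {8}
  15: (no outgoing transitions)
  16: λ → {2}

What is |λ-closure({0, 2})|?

6

Start with {0, 2}.
From 0 via λ: add 8.
From 8 via λ: add 12.
From 12 via λ: add 5.
From 5 via λ: add 11.
λ-closure = {0, 2, 5, 8, 11, 12}, which has 6 states.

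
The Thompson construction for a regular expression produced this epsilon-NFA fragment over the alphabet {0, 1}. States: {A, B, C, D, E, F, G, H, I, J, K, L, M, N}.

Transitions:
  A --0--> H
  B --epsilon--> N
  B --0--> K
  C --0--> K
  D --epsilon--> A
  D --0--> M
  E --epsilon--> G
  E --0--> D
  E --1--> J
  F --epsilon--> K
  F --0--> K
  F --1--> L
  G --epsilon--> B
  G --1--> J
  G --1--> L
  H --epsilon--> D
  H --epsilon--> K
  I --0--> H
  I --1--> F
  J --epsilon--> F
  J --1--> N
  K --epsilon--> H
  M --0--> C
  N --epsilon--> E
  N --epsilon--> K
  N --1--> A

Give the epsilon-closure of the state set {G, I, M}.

Start with {G, I, M}.
From G via epsilon: add B.
From B via epsilon: add N.
From N via epsilon: add E, K.
From K via epsilon: add H.
From H via epsilon: add D.
From D via epsilon: add A.
No new states can be added; the closed set is {A, B, D, E, G, H, I, K, M, N}.

{A, B, D, E, G, H, I, K, M, N}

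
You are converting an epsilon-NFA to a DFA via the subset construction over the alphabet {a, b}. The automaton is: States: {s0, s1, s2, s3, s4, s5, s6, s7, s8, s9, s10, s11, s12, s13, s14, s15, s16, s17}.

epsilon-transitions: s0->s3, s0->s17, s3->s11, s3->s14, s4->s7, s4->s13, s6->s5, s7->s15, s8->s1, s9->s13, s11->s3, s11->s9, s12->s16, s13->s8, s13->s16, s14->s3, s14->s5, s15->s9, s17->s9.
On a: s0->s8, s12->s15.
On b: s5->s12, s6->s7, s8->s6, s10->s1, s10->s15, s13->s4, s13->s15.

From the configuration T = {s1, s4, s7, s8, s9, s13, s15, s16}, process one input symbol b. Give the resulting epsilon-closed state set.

s8 on b → {s6}.
s13 on b → {s4, s15}.
No b-transition from s1, s4, s7, s9, s15, s16.
Union after reading b: {s4, s6, s15}.
Now take the epsilon-closure:
From s4 via epsilon: add s7, s13.
From s6 via epsilon: add s5.
From s15 via epsilon: add s9.
From s13 via epsilon: add s8, s16.
From s8 via epsilon: add s1.
No new states can be added; the closed set is {s1, s4, s5, s6, s7, s8, s9, s13, s15, s16}.

{s1, s4, s5, s6, s7, s8, s9, s13, s15, s16}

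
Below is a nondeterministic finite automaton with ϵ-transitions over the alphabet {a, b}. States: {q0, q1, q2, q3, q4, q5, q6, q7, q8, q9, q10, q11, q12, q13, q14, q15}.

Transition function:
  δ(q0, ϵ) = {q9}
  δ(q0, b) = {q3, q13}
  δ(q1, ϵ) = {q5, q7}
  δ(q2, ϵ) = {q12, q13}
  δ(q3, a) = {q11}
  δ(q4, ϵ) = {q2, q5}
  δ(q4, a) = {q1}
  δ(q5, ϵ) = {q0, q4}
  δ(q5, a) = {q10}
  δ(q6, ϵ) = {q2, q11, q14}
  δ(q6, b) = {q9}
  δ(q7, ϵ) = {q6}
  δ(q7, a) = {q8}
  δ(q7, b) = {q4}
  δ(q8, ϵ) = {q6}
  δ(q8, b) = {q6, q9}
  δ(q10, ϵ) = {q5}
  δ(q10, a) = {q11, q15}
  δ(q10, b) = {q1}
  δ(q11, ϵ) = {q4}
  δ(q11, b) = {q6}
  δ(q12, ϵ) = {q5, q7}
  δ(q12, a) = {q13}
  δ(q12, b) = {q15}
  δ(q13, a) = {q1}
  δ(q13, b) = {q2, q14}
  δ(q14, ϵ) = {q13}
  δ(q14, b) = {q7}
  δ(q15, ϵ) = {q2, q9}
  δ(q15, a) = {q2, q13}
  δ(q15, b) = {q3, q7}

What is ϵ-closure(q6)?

{q0, q2, q4, q5, q6, q7, q9, q11, q12, q13, q14}

Start with {q6}.
From q6 via ϵ: add q2, q11, q14.
From q2 via ϵ: add q12, q13.
From q11 via ϵ: add q4.
From q4 via ϵ: add q5.
From q12 via ϵ: add q7.
From q5 via ϵ: add q0.
From q0 via ϵ: add q9.
No new states can be added; the closed set is {q0, q2, q4, q5, q6, q7, q9, q11, q12, q13, q14}.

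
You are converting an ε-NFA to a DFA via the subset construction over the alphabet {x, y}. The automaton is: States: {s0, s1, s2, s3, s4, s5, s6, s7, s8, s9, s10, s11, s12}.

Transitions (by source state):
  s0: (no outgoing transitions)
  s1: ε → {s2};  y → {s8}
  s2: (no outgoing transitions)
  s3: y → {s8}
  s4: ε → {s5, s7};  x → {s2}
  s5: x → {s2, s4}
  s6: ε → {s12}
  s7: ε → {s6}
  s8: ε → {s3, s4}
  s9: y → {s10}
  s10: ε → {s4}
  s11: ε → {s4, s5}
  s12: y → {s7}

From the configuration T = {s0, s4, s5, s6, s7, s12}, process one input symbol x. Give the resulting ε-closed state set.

s4 on x → {s2}.
s5 on x → {s2, s4}.
No x-transition from s0, s6, s7, s12.
Union after reading x: {s2, s4}.
Now take the ε-closure:
From s4 via ε: add s5, s7.
From s7 via ε: add s6.
From s6 via ε: add s12.
No new states can be added; the closed set is {s2, s4, s5, s6, s7, s12}.

{s2, s4, s5, s6, s7, s12}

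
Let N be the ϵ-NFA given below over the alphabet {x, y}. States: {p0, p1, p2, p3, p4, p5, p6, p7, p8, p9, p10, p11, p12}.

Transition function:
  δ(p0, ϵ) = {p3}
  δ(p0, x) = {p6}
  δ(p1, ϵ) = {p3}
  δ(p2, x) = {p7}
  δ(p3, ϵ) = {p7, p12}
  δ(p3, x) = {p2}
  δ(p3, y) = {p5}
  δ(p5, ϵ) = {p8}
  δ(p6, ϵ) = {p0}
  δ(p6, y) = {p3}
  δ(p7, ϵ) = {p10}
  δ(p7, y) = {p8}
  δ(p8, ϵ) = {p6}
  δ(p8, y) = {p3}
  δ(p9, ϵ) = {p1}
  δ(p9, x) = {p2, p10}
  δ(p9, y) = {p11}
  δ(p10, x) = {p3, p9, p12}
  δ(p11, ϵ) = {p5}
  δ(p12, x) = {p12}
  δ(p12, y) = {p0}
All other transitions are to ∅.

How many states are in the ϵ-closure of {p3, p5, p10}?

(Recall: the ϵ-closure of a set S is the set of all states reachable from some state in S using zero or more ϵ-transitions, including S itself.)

Start with {p3, p5, p10}.
From p3 via ϵ: add p7, p12.
From p5 via ϵ: add p8.
From p8 via ϵ: add p6.
From p6 via ϵ: add p0.
ϵ-closure = {p0, p3, p5, p6, p7, p8, p10, p12}, which has 8 states.

8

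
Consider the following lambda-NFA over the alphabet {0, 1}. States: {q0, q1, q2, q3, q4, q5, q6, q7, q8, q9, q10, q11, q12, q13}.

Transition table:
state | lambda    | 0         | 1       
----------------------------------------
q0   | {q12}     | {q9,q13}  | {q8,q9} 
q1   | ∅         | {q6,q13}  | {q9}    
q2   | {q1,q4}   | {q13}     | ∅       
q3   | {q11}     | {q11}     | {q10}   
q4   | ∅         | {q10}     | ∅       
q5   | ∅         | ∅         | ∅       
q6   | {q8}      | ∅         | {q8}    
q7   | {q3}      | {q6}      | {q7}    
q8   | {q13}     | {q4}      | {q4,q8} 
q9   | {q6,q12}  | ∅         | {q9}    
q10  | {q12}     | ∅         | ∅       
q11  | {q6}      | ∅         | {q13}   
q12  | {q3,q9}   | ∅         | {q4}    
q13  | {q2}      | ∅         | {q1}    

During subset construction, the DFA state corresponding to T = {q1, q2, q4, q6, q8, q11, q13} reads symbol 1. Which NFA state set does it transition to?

{q1, q2, q3, q4, q6, q8, q9, q11, q12, q13}

q1 on 1 → {q9}.
q6 on 1 → {q8}.
q8 on 1 → {q4, q8}.
q11 on 1 → {q13}.
q13 on 1 → {q1}.
No 1-transition from q2, q4.
Union after reading 1: {q1, q4, q8, q9, q13}.
Now take the lambda-closure:
From q9 via lambda: add q6, q12.
From q13 via lambda: add q2.
From q12 via lambda: add q3.
From q3 via lambda: add q11.
No new states can be added; the closed set is {q1, q2, q3, q4, q6, q8, q9, q11, q12, q13}.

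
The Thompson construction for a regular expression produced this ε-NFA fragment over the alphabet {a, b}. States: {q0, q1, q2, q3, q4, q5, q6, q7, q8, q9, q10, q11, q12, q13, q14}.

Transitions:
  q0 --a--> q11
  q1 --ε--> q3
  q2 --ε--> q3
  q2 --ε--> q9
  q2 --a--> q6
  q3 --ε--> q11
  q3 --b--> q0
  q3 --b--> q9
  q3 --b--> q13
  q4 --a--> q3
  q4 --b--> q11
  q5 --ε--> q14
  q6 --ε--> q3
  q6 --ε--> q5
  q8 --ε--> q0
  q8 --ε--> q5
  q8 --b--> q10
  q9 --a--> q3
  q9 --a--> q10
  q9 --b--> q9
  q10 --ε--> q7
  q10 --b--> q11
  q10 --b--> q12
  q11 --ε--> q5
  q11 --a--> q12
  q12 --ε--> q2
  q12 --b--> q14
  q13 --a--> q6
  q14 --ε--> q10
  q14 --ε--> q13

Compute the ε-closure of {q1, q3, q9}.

Start with {q1, q3, q9}.
From q3 via ε: add q11.
From q11 via ε: add q5.
From q5 via ε: add q14.
From q14 via ε: add q10, q13.
From q10 via ε: add q7.
No new states can be added; the closed set is {q1, q3, q5, q7, q9, q10, q11, q13, q14}.

{q1, q3, q5, q7, q9, q10, q11, q13, q14}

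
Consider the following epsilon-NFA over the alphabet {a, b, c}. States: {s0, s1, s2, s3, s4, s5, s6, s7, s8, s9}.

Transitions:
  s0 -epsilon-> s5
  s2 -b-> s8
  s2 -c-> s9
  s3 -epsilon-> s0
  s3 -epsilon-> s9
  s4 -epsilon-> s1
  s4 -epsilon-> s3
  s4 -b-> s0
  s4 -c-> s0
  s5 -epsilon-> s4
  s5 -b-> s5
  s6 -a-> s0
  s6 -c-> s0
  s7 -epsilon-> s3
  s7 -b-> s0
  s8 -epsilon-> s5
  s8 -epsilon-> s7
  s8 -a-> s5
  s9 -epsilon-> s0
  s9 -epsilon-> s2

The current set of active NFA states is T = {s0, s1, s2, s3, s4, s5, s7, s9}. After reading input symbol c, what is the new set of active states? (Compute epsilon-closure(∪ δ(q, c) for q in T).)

s2 on c → {s9}.
s4 on c → {s0}.
No c-transition from s0, s1, s3, s5, s7, s9.
Union after reading c: {s0, s9}.
Now take the epsilon-closure:
From s0 via epsilon: add s5.
From s9 via epsilon: add s2.
From s5 via epsilon: add s4.
From s4 via epsilon: add s1, s3.
No new states can be added; the closed set is {s0, s1, s2, s3, s4, s5, s9}.

{s0, s1, s2, s3, s4, s5, s9}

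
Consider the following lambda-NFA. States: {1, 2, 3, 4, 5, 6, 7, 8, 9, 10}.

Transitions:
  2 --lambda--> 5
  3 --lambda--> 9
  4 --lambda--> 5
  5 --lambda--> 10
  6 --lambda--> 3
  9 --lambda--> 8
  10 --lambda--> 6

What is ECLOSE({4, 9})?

Start with {4, 9}.
From 4 via lambda: add 5.
From 9 via lambda: add 8.
From 5 via lambda: add 10.
From 10 via lambda: add 6.
From 6 via lambda: add 3.
No new states can be added; the closed set is {3, 4, 5, 6, 8, 9, 10}.

{3, 4, 5, 6, 8, 9, 10}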